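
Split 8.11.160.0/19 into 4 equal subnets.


New prefix = 19 + 2 = 21
Each subnet has 2048 addresses
  8.11.160.0/21
  8.11.168.0/21
  8.11.176.0/21
  8.11.184.0/21
Subnets: 8.11.160.0/21, 8.11.168.0/21, 8.11.176.0/21, 8.11.184.0/21


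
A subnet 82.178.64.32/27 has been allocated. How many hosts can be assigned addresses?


Host bits = 32 - 27 = 5
Total addresses = 2^5 = 32
Usable = total - 2 (network and broadcast)
Usable hosts: 30


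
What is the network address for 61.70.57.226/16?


IP:   00111101.01000110.00111001.11100010
Mask: 11111111.11111111.00000000.00000000
AND operation:
Net:  00111101.01000110.00000000.00000000
Network: 61.70.0.0/16


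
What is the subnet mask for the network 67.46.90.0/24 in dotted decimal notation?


/24 means 24 network bits, 8 host bits
Binary: 11111111111111111111111100000000
Mask: 255.255.255.0


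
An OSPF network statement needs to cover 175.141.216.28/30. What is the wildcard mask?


Subnet mask: 255.255.255.252
Wildcard = 255.255.255.255 - subnet mask
255 - 255 = 0
255 - 255 = 0
255 - 255 = 0
255 - 252 = 3
Wildcard: 0.0.0.3


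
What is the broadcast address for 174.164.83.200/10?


Network: 174.128.0.0/10
Host bits = 22
Set all host bits to 1:
Broadcast: 174.191.255.255


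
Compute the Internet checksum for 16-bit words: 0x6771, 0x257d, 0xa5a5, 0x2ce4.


Sum all words (with carry folding):
+ 0x6771 = 0x6771
+ 0x257d = 0x8cee
+ 0xa5a5 = 0x3294
+ 0x2ce4 = 0x5f78
One's complement: ~0x5f78
Checksum = 0xa087


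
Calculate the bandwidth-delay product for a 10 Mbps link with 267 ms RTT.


BDP = bandwidth * RTT
= 10 Mbps * 267 ms
= 10 * 1e6 * 267 / 1000 bits
= 2670000 bits
= 333750 bytes
= 325.9277 KB
BDP = 2670000 bits (333750 bytes)


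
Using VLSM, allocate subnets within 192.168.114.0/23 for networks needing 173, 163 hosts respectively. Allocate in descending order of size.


173 hosts -> /24 (254 usable): 192.168.114.0/24
163 hosts -> /24 (254 usable): 192.168.115.0/24
Allocation: 192.168.114.0/24 (173 hosts, 254 usable); 192.168.115.0/24 (163 hosts, 254 usable)


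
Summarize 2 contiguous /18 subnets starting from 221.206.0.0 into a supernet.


Original prefix: /18
Number of subnets: 2 = 2^1
New prefix = 18 - 1 = 17
Supernet: 221.206.0.0/17


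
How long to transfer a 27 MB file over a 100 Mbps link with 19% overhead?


Effective throughput = 100 * (1 - 19/100) = 81 Mbps
File size in Mb = 27 * 8 = 216 Mb
Time = 216 / 81
Time = 2.6667 seconds


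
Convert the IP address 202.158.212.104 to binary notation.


202 = 11001010
158 = 10011110
212 = 11010100
104 = 01101000
Binary: 11001010.10011110.11010100.01101000


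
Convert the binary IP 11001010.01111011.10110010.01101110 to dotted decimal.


11001010 = 202
01111011 = 123
10110010 = 178
01101110 = 110
IP: 202.123.178.110


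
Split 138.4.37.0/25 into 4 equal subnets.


New prefix = 25 + 2 = 27
Each subnet has 32 addresses
  138.4.37.0/27
  138.4.37.32/27
  138.4.37.64/27
  138.4.37.96/27
Subnets: 138.4.37.0/27, 138.4.37.32/27, 138.4.37.64/27, 138.4.37.96/27


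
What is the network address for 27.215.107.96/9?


IP:   00011011.11010111.01101011.01100000
Mask: 11111111.10000000.00000000.00000000
AND operation:
Net:  00011011.10000000.00000000.00000000
Network: 27.128.0.0/9


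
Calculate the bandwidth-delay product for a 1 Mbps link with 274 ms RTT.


BDP = bandwidth * RTT
= 1 Mbps * 274 ms
= 1 * 1e6 * 274 / 1000 bits
= 274000 bits
= 34250 bytes
= 33.4473 KB
BDP = 274000 bits (34250 bytes)


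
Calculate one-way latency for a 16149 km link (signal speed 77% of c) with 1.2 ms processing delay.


Speed = 0.77 * 3e5 km/s = 231000 km/s
Propagation delay = 16149 / 231000 = 0.0699 s = 69.9091 ms
Processing delay = 1.2 ms
Total one-way latency = 71.1091 ms


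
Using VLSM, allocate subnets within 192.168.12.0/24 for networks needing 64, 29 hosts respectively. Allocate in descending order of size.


64 hosts -> /25 (126 usable): 192.168.12.0/25
29 hosts -> /27 (30 usable): 192.168.12.128/27
Allocation: 192.168.12.0/25 (64 hosts, 126 usable); 192.168.12.128/27 (29 hosts, 30 usable)


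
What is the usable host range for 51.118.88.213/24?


Network: 51.118.88.0
Broadcast: 51.118.88.255
First usable = network + 1
Last usable = broadcast - 1
Range: 51.118.88.1 to 51.118.88.254


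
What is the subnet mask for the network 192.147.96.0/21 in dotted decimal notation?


/21 means 21 network bits, 11 host bits
Binary: 11111111111111111111100000000000
Mask: 255.255.248.0


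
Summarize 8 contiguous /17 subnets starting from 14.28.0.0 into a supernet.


Original prefix: /17
Number of subnets: 8 = 2^3
New prefix = 17 - 3 = 14
Supernet: 14.28.0.0/14


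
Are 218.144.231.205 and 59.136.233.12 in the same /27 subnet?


Mask: 255.255.255.224
218.144.231.205 AND mask = 218.144.231.192
59.136.233.12 AND mask = 59.136.233.0
No, different subnets (218.144.231.192 vs 59.136.233.0)


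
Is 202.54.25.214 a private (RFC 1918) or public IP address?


RFC 1918 private ranges:
  10.0.0.0/8 (10.0.0.0 - 10.255.255.255)
  172.16.0.0/12 (172.16.0.0 - 172.31.255.255)
  192.168.0.0/16 (192.168.0.0 - 192.168.255.255)
Public (not in any RFC 1918 range)


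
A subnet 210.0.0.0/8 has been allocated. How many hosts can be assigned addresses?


Host bits = 32 - 8 = 24
Total addresses = 2^24 = 16777216
Usable = total - 2 (network and broadcast)
Usable hosts: 16777214


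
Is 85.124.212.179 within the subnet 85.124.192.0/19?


Subnet network: 85.124.192.0
Test IP AND mask: 85.124.192.0
Yes, 85.124.212.179 is in 85.124.192.0/19


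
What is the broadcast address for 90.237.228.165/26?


Network: 90.237.228.128/26
Host bits = 6
Set all host bits to 1:
Broadcast: 90.237.228.191


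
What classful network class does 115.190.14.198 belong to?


First octet: 115
Binary: 01110011
0xxxxxxx -> Class A (1-126)
Class A, default mask 255.0.0.0 (/8)


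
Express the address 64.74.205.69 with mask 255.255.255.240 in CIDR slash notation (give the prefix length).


Binary: 11111111.11111111.11111111.11110000
Count leading 1s
Prefix: /28


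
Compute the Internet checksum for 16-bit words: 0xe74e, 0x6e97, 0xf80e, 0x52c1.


Sum all words (with carry folding):
+ 0xe74e = 0xe74e
+ 0x6e97 = 0x55e6
+ 0xf80e = 0x4df5
+ 0x52c1 = 0xa0b6
One's complement: ~0xa0b6
Checksum = 0x5f49


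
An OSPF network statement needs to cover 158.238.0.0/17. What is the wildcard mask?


Subnet mask: 255.255.128.0
Wildcard = 255.255.255.255 - subnet mask
255 - 255 = 0
255 - 255 = 0
255 - 128 = 127
255 - 0 = 255
Wildcard: 0.0.127.255


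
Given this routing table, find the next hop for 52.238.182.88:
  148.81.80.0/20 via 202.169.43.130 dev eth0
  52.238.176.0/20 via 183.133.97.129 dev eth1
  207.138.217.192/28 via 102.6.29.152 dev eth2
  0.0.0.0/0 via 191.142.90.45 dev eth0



Longest prefix match for 52.238.182.88:
  /20 148.81.80.0: no
  /20 52.238.176.0: MATCH
  /28 207.138.217.192: no
  /0 0.0.0.0: MATCH
Selected: next-hop 183.133.97.129 via eth1 (matched /20)


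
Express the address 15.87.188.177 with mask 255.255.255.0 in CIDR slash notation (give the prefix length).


Binary: 11111111.11111111.11111111.00000000
Count leading 1s
Prefix: /24


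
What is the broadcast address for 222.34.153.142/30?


Network: 222.34.153.140/30
Host bits = 2
Set all host bits to 1:
Broadcast: 222.34.153.143


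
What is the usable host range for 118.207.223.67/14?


Network: 118.204.0.0
Broadcast: 118.207.255.255
First usable = network + 1
Last usable = broadcast - 1
Range: 118.204.0.1 to 118.207.255.254


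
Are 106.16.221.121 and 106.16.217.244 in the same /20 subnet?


Mask: 255.255.240.0
106.16.221.121 AND mask = 106.16.208.0
106.16.217.244 AND mask = 106.16.208.0
Yes, same subnet (106.16.208.0)


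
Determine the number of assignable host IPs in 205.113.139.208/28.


Host bits = 32 - 28 = 4
Total addresses = 2^4 = 16
Usable = total - 2 (network and broadcast)
Usable hosts: 14


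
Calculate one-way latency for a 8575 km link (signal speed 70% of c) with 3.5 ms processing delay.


Speed = 0.7 * 3e5 km/s = 210000 km/s
Propagation delay = 8575 / 210000 = 0.0408 s = 40.8333 ms
Processing delay = 3.5 ms
Total one-way latency = 44.3333 ms


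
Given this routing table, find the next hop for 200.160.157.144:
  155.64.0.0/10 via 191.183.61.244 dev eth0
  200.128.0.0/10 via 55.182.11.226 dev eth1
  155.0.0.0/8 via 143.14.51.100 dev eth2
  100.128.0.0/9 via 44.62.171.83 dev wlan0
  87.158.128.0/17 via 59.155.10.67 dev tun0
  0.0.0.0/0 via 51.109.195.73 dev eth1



Longest prefix match for 200.160.157.144:
  /10 155.64.0.0: no
  /10 200.128.0.0: MATCH
  /8 155.0.0.0: no
  /9 100.128.0.0: no
  /17 87.158.128.0: no
  /0 0.0.0.0: MATCH
Selected: next-hop 55.182.11.226 via eth1 (matched /10)


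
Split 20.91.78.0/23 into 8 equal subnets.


New prefix = 23 + 3 = 26
Each subnet has 64 addresses
  20.91.78.0/26
  20.91.78.64/26
  20.91.78.128/26
  20.91.78.192/26
  20.91.79.0/26
  20.91.79.64/26
  20.91.79.128/26
  20.91.79.192/26
Subnets: 20.91.78.0/26, 20.91.78.64/26, 20.91.78.128/26, 20.91.78.192/26, 20.91.79.0/26, 20.91.79.64/26, 20.91.79.128/26, 20.91.79.192/26


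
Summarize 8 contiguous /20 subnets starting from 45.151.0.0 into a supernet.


Original prefix: /20
Number of subnets: 8 = 2^3
New prefix = 20 - 3 = 17
Supernet: 45.151.0.0/17


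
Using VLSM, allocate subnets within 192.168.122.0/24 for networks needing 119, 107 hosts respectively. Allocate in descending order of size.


119 hosts -> /25 (126 usable): 192.168.122.0/25
107 hosts -> /25 (126 usable): 192.168.122.128/25
Allocation: 192.168.122.0/25 (119 hosts, 126 usable); 192.168.122.128/25 (107 hosts, 126 usable)


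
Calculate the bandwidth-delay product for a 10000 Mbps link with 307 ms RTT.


BDP = bandwidth * RTT
= 10000 Mbps * 307 ms
= 10000 * 1e6 * 307 / 1000 bits
= 3070000000 bits
= 383750000 bytes
= 374755.8594 KB
BDP = 3070000000 bits (383750000 bytes)


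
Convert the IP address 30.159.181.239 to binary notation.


30 = 00011110
159 = 10011111
181 = 10110101
239 = 11101111
Binary: 00011110.10011111.10110101.11101111


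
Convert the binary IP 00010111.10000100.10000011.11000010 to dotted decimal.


00010111 = 23
10000100 = 132
10000011 = 131
11000010 = 194
IP: 23.132.131.194


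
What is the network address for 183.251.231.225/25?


IP:   10110111.11111011.11100111.11100001
Mask: 11111111.11111111.11111111.10000000
AND operation:
Net:  10110111.11111011.11100111.10000000
Network: 183.251.231.128/25


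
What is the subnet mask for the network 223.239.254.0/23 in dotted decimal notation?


/23 means 23 network bits, 9 host bits
Binary: 11111111111111111111111000000000
Mask: 255.255.254.0


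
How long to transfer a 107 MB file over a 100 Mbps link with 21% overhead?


Effective throughput = 100 * (1 - 21/100) = 79 Mbps
File size in Mb = 107 * 8 = 856 Mb
Time = 856 / 79
Time = 10.8354 seconds


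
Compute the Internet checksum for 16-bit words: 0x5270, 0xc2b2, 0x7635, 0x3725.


Sum all words (with carry folding):
+ 0x5270 = 0x5270
+ 0xc2b2 = 0x1523
+ 0x7635 = 0x8b58
+ 0x3725 = 0xc27d
One's complement: ~0xc27d
Checksum = 0x3d82


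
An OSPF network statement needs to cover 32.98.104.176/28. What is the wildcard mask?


Subnet mask: 255.255.255.240
Wildcard = 255.255.255.255 - subnet mask
255 - 255 = 0
255 - 255 = 0
255 - 255 = 0
255 - 240 = 15
Wildcard: 0.0.0.15


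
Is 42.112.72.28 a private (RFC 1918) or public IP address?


RFC 1918 private ranges:
  10.0.0.0/8 (10.0.0.0 - 10.255.255.255)
  172.16.0.0/12 (172.16.0.0 - 172.31.255.255)
  192.168.0.0/16 (192.168.0.0 - 192.168.255.255)
Public (not in any RFC 1918 range)


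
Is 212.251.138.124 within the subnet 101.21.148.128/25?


Subnet network: 101.21.148.128
Test IP AND mask: 212.251.138.0
No, 212.251.138.124 is not in 101.21.148.128/25


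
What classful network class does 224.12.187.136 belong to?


First octet: 224
Binary: 11100000
1110xxxx -> Class D (224-239)
Class D (multicast), default mask N/A


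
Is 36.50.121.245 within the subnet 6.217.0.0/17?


Subnet network: 6.217.0.0
Test IP AND mask: 36.50.0.0
No, 36.50.121.245 is not in 6.217.0.0/17


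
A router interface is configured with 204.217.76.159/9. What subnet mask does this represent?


/9 means 9 network bits, 23 host bits
Binary: 11111111100000000000000000000000
Mask: 255.128.0.0


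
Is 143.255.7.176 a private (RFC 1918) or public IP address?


RFC 1918 private ranges:
  10.0.0.0/8 (10.0.0.0 - 10.255.255.255)
  172.16.0.0/12 (172.16.0.0 - 172.31.255.255)
  192.168.0.0/16 (192.168.0.0 - 192.168.255.255)
Public (not in any RFC 1918 range)


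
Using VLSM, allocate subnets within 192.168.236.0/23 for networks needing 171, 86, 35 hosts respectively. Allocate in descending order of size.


171 hosts -> /24 (254 usable): 192.168.236.0/24
86 hosts -> /25 (126 usable): 192.168.237.0/25
35 hosts -> /26 (62 usable): 192.168.237.128/26
Allocation: 192.168.236.0/24 (171 hosts, 254 usable); 192.168.237.0/25 (86 hosts, 126 usable); 192.168.237.128/26 (35 hosts, 62 usable)


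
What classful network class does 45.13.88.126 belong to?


First octet: 45
Binary: 00101101
0xxxxxxx -> Class A (1-126)
Class A, default mask 255.0.0.0 (/8)


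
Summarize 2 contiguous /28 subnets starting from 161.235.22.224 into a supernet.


Original prefix: /28
Number of subnets: 2 = 2^1
New prefix = 28 - 1 = 27
Supernet: 161.235.22.224/27


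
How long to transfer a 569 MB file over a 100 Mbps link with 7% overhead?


Effective throughput = 100 * (1 - 7/100) = 93 Mbps
File size in Mb = 569 * 8 = 4552 Mb
Time = 4552 / 93
Time = 48.9462 seconds


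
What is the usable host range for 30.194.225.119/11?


Network: 30.192.0.0
Broadcast: 30.223.255.255
First usable = network + 1
Last usable = broadcast - 1
Range: 30.192.0.1 to 30.223.255.254


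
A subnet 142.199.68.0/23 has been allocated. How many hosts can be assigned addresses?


Host bits = 32 - 23 = 9
Total addresses = 2^9 = 512
Usable = total - 2 (network and broadcast)
Usable hosts: 510


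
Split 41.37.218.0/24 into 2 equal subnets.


New prefix = 24 + 1 = 25
Each subnet has 128 addresses
  41.37.218.0/25
  41.37.218.128/25
Subnets: 41.37.218.0/25, 41.37.218.128/25


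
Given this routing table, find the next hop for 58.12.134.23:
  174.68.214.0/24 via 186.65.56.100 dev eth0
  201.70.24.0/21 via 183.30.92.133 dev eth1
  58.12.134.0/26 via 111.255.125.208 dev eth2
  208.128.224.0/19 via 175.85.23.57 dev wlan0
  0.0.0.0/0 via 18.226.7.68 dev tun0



Longest prefix match for 58.12.134.23:
  /24 174.68.214.0: no
  /21 201.70.24.0: no
  /26 58.12.134.0: MATCH
  /19 208.128.224.0: no
  /0 0.0.0.0: MATCH
Selected: next-hop 111.255.125.208 via eth2 (matched /26)


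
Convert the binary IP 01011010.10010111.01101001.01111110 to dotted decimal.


01011010 = 90
10010111 = 151
01101001 = 105
01111110 = 126
IP: 90.151.105.126


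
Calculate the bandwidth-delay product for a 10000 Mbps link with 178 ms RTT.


BDP = bandwidth * RTT
= 10000 Mbps * 178 ms
= 10000 * 1e6 * 178 / 1000 bits
= 1780000000 bits
= 222500000 bytes
= 217285.1562 KB
BDP = 1780000000 bits (222500000 bytes)


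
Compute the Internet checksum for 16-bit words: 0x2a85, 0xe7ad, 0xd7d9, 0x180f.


Sum all words (with carry folding):
+ 0x2a85 = 0x2a85
+ 0xe7ad = 0x1233
+ 0xd7d9 = 0xea0c
+ 0x180f = 0x021c
One's complement: ~0x021c
Checksum = 0xfde3


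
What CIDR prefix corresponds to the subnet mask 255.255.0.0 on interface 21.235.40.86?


Binary: 11111111.11111111.00000000.00000000
Count leading 1s
Prefix: /16


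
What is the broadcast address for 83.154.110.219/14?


Network: 83.152.0.0/14
Host bits = 18
Set all host bits to 1:
Broadcast: 83.155.255.255


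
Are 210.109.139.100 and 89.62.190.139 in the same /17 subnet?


Mask: 255.255.128.0
210.109.139.100 AND mask = 210.109.128.0
89.62.190.139 AND mask = 89.62.128.0
No, different subnets (210.109.128.0 vs 89.62.128.0)


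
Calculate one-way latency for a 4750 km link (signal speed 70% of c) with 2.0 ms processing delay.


Speed = 0.7 * 3e5 km/s = 210000 km/s
Propagation delay = 4750 / 210000 = 0.0226 s = 22.619 ms
Processing delay = 2.0 ms
Total one-way latency = 24.619 ms


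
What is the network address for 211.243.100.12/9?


IP:   11010011.11110011.01100100.00001100
Mask: 11111111.10000000.00000000.00000000
AND operation:
Net:  11010011.10000000.00000000.00000000
Network: 211.128.0.0/9


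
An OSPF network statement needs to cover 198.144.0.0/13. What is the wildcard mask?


Subnet mask: 255.248.0.0
Wildcard = 255.255.255.255 - subnet mask
255 - 255 = 0
255 - 248 = 7
255 - 0 = 255
255 - 0 = 255
Wildcard: 0.7.255.255


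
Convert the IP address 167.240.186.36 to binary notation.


167 = 10100111
240 = 11110000
186 = 10111010
36 = 00100100
Binary: 10100111.11110000.10111010.00100100


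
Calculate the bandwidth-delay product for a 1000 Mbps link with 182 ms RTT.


BDP = bandwidth * RTT
= 1000 Mbps * 182 ms
= 1000 * 1e6 * 182 / 1000 bits
= 182000000 bits
= 22750000 bytes
= 22216.7969 KB
BDP = 182000000 bits (22750000 bytes)


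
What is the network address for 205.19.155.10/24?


IP:   11001101.00010011.10011011.00001010
Mask: 11111111.11111111.11111111.00000000
AND operation:
Net:  11001101.00010011.10011011.00000000
Network: 205.19.155.0/24


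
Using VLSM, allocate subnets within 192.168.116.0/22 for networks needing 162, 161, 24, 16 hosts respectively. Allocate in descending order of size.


162 hosts -> /24 (254 usable): 192.168.116.0/24
161 hosts -> /24 (254 usable): 192.168.117.0/24
24 hosts -> /27 (30 usable): 192.168.118.0/27
16 hosts -> /27 (30 usable): 192.168.118.32/27
Allocation: 192.168.116.0/24 (162 hosts, 254 usable); 192.168.117.0/24 (161 hosts, 254 usable); 192.168.118.0/27 (24 hosts, 30 usable); 192.168.118.32/27 (16 hosts, 30 usable)


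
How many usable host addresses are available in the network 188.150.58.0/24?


Host bits = 32 - 24 = 8
Total addresses = 2^8 = 256
Usable = total - 2 (network and broadcast)
Usable hosts: 254


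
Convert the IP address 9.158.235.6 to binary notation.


9 = 00001001
158 = 10011110
235 = 11101011
6 = 00000110
Binary: 00001001.10011110.11101011.00000110


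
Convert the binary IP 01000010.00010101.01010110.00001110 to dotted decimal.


01000010 = 66
00010101 = 21
01010110 = 86
00001110 = 14
IP: 66.21.86.14


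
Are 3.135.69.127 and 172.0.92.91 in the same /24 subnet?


Mask: 255.255.255.0
3.135.69.127 AND mask = 3.135.69.0
172.0.92.91 AND mask = 172.0.92.0
No, different subnets (3.135.69.0 vs 172.0.92.0)


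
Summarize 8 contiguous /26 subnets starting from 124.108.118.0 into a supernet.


Original prefix: /26
Number of subnets: 8 = 2^3
New prefix = 26 - 3 = 23
Supernet: 124.108.118.0/23


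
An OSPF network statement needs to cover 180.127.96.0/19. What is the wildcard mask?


Subnet mask: 255.255.224.0
Wildcard = 255.255.255.255 - subnet mask
255 - 255 = 0
255 - 255 = 0
255 - 224 = 31
255 - 0 = 255
Wildcard: 0.0.31.255


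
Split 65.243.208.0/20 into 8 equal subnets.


New prefix = 20 + 3 = 23
Each subnet has 512 addresses
  65.243.208.0/23
  65.243.210.0/23
  65.243.212.0/23
  65.243.214.0/23
  65.243.216.0/23
  65.243.218.0/23
  65.243.220.0/23
  65.243.222.0/23
Subnets: 65.243.208.0/23, 65.243.210.0/23, 65.243.212.0/23, 65.243.214.0/23, 65.243.216.0/23, 65.243.218.0/23, 65.243.220.0/23, 65.243.222.0/23


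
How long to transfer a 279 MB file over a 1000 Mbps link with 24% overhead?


Effective throughput = 1000 * (1 - 24/100) = 760 Mbps
File size in Mb = 279 * 8 = 2232 Mb
Time = 2232 / 760
Time = 2.9368 seconds


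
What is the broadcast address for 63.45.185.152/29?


Network: 63.45.185.152/29
Host bits = 3
Set all host bits to 1:
Broadcast: 63.45.185.159


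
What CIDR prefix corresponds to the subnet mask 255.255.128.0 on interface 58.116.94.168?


Binary: 11111111.11111111.10000000.00000000
Count leading 1s
Prefix: /17


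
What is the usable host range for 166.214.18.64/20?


Network: 166.214.16.0
Broadcast: 166.214.31.255
First usable = network + 1
Last usable = broadcast - 1
Range: 166.214.16.1 to 166.214.31.254


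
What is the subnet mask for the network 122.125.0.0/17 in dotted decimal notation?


/17 means 17 network bits, 15 host bits
Binary: 11111111111111111000000000000000
Mask: 255.255.128.0


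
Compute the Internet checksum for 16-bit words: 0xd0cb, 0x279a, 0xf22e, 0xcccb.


Sum all words (with carry folding):
+ 0xd0cb = 0xd0cb
+ 0x279a = 0xf865
+ 0xf22e = 0xea94
+ 0xcccb = 0xb760
One's complement: ~0xb760
Checksum = 0x489f


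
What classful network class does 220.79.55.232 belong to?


First octet: 220
Binary: 11011100
110xxxxx -> Class C (192-223)
Class C, default mask 255.255.255.0 (/24)


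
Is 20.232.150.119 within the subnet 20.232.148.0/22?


Subnet network: 20.232.148.0
Test IP AND mask: 20.232.148.0
Yes, 20.232.150.119 is in 20.232.148.0/22


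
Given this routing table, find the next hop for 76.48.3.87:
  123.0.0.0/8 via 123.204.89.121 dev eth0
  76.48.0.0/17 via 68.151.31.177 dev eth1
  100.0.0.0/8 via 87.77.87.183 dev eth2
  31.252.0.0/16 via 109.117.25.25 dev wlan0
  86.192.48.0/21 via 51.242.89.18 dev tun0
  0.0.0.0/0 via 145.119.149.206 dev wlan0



Longest prefix match for 76.48.3.87:
  /8 123.0.0.0: no
  /17 76.48.0.0: MATCH
  /8 100.0.0.0: no
  /16 31.252.0.0: no
  /21 86.192.48.0: no
  /0 0.0.0.0: MATCH
Selected: next-hop 68.151.31.177 via eth1 (matched /17)


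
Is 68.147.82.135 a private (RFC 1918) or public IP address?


RFC 1918 private ranges:
  10.0.0.0/8 (10.0.0.0 - 10.255.255.255)
  172.16.0.0/12 (172.16.0.0 - 172.31.255.255)
  192.168.0.0/16 (192.168.0.0 - 192.168.255.255)
Public (not in any RFC 1918 range)


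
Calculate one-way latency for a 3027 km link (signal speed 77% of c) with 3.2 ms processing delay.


Speed = 0.77 * 3e5 km/s = 231000 km/s
Propagation delay = 3027 / 231000 = 0.0131 s = 13.1039 ms
Processing delay = 3.2 ms
Total one-way latency = 16.3039 ms


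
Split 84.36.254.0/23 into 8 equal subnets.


New prefix = 23 + 3 = 26
Each subnet has 64 addresses
  84.36.254.0/26
  84.36.254.64/26
  84.36.254.128/26
  84.36.254.192/26
  84.36.255.0/26
  84.36.255.64/26
  84.36.255.128/26
  84.36.255.192/26
Subnets: 84.36.254.0/26, 84.36.254.64/26, 84.36.254.128/26, 84.36.254.192/26, 84.36.255.0/26, 84.36.255.64/26, 84.36.255.128/26, 84.36.255.192/26


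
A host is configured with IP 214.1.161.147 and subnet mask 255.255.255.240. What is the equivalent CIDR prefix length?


Binary: 11111111.11111111.11111111.11110000
Count leading 1s
Prefix: /28


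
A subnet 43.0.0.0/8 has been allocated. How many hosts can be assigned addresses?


Host bits = 32 - 8 = 24
Total addresses = 2^24 = 16777216
Usable = total - 2 (network and broadcast)
Usable hosts: 16777214


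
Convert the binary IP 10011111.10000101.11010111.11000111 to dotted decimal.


10011111 = 159
10000101 = 133
11010111 = 215
11000111 = 199
IP: 159.133.215.199


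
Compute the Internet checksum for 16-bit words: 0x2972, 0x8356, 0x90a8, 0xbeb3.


Sum all words (with carry folding):
+ 0x2972 = 0x2972
+ 0x8356 = 0xacc8
+ 0x90a8 = 0x3d71
+ 0xbeb3 = 0xfc24
One's complement: ~0xfc24
Checksum = 0x03db


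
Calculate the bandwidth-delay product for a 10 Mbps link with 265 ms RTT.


BDP = bandwidth * RTT
= 10 Mbps * 265 ms
= 10 * 1e6 * 265 / 1000 bits
= 2650000 bits
= 331250 bytes
= 323.4863 KB
BDP = 2650000 bits (331250 bytes)


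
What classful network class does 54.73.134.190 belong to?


First octet: 54
Binary: 00110110
0xxxxxxx -> Class A (1-126)
Class A, default mask 255.0.0.0 (/8)


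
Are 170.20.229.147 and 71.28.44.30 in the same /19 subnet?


Mask: 255.255.224.0
170.20.229.147 AND mask = 170.20.224.0
71.28.44.30 AND mask = 71.28.32.0
No, different subnets (170.20.224.0 vs 71.28.32.0)


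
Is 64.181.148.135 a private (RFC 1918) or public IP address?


RFC 1918 private ranges:
  10.0.0.0/8 (10.0.0.0 - 10.255.255.255)
  172.16.0.0/12 (172.16.0.0 - 172.31.255.255)
  192.168.0.0/16 (192.168.0.0 - 192.168.255.255)
Public (not in any RFC 1918 range)


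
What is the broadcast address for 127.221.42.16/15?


Network: 127.220.0.0/15
Host bits = 17
Set all host bits to 1:
Broadcast: 127.221.255.255


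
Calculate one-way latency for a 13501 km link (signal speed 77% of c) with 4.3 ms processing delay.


Speed = 0.77 * 3e5 km/s = 231000 km/s
Propagation delay = 13501 / 231000 = 0.0584 s = 58.4459 ms
Processing delay = 4.3 ms
Total one-way latency = 62.7459 ms


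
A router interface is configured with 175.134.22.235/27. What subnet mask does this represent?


/27 means 27 network bits, 5 host bits
Binary: 11111111111111111111111111100000
Mask: 255.255.255.224


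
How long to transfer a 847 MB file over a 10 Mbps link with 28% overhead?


Effective throughput = 10 * (1 - 28/100) = 7.2 Mbps
File size in Mb = 847 * 8 = 6776 Mb
Time = 6776 / 7.2
Time = 941.1111 seconds


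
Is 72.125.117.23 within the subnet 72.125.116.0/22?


Subnet network: 72.125.116.0
Test IP AND mask: 72.125.116.0
Yes, 72.125.117.23 is in 72.125.116.0/22


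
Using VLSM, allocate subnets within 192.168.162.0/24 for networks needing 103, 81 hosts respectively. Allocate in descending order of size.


103 hosts -> /25 (126 usable): 192.168.162.0/25
81 hosts -> /25 (126 usable): 192.168.162.128/25
Allocation: 192.168.162.0/25 (103 hosts, 126 usable); 192.168.162.128/25 (81 hosts, 126 usable)


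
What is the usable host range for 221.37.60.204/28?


Network: 221.37.60.192
Broadcast: 221.37.60.207
First usable = network + 1
Last usable = broadcast - 1
Range: 221.37.60.193 to 221.37.60.206


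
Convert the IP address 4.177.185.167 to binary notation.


4 = 00000100
177 = 10110001
185 = 10111001
167 = 10100111
Binary: 00000100.10110001.10111001.10100111


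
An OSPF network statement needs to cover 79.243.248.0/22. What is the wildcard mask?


Subnet mask: 255.255.252.0
Wildcard = 255.255.255.255 - subnet mask
255 - 255 = 0
255 - 255 = 0
255 - 252 = 3
255 - 0 = 255
Wildcard: 0.0.3.255


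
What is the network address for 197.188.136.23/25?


IP:   11000101.10111100.10001000.00010111
Mask: 11111111.11111111.11111111.10000000
AND operation:
Net:  11000101.10111100.10001000.00000000
Network: 197.188.136.0/25


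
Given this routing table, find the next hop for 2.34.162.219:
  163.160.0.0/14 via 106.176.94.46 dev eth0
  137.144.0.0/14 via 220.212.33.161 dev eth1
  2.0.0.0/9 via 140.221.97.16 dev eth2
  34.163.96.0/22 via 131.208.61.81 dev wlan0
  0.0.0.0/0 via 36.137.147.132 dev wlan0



Longest prefix match for 2.34.162.219:
  /14 163.160.0.0: no
  /14 137.144.0.0: no
  /9 2.0.0.0: MATCH
  /22 34.163.96.0: no
  /0 0.0.0.0: MATCH
Selected: next-hop 140.221.97.16 via eth2 (matched /9)


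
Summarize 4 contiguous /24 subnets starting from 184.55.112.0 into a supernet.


Original prefix: /24
Number of subnets: 4 = 2^2
New prefix = 24 - 2 = 22
Supernet: 184.55.112.0/22


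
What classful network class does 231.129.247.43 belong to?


First octet: 231
Binary: 11100111
1110xxxx -> Class D (224-239)
Class D (multicast), default mask N/A


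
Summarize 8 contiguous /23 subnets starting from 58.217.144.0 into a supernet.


Original prefix: /23
Number of subnets: 8 = 2^3
New prefix = 23 - 3 = 20
Supernet: 58.217.144.0/20


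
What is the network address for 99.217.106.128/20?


IP:   01100011.11011001.01101010.10000000
Mask: 11111111.11111111.11110000.00000000
AND operation:
Net:  01100011.11011001.01100000.00000000
Network: 99.217.96.0/20


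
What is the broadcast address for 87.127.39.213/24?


Network: 87.127.39.0/24
Host bits = 8
Set all host bits to 1:
Broadcast: 87.127.39.255


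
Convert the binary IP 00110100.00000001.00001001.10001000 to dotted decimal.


00110100 = 52
00000001 = 1
00001001 = 9
10001000 = 136
IP: 52.1.9.136


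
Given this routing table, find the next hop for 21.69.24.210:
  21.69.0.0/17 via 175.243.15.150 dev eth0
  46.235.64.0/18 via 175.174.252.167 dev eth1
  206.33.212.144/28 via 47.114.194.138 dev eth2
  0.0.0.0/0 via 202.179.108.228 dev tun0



Longest prefix match for 21.69.24.210:
  /17 21.69.0.0: MATCH
  /18 46.235.64.0: no
  /28 206.33.212.144: no
  /0 0.0.0.0: MATCH
Selected: next-hop 175.243.15.150 via eth0 (matched /17)


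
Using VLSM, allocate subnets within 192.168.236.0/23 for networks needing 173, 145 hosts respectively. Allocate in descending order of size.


173 hosts -> /24 (254 usable): 192.168.236.0/24
145 hosts -> /24 (254 usable): 192.168.237.0/24
Allocation: 192.168.236.0/24 (173 hosts, 254 usable); 192.168.237.0/24 (145 hosts, 254 usable)


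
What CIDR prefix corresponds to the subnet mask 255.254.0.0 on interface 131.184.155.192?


Binary: 11111111.11111110.00000000.00000000
Count leading 1s
Prefix: /15


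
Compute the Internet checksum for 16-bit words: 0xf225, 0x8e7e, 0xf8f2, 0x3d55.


Sum all words (with carry folding):
+ 0xf225 = 0xf225
+ 0x8e7e = 0x80a4
+ 0xf8f2 = 0x7997
+ 0x3d55 = 0xb6ec
One's complement: ~0xb6ec
Checksum = 0x4913


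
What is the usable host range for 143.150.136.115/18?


Network: 143.150.128.0
Broadcast: 143.150.191.255
First usable = network + 1
Last usable = broadcast - 1
Range: 143.150.128.1 to 143.150.191.254


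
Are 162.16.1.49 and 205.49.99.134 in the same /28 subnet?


Mask: 255.255.255.240
162.16.1.49 AND mask = 162.16.1.48
205.49.99.134 AND mask = 205.49.99.128
No, different subnets (162.16.1.48 vs 205.49.99.128)


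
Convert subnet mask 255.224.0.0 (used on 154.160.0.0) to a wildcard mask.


Subnet mask: 255.224.0.0
Wildcard = 255.255.255.255 - subnet mask
255 - 255 = 0
255 - 224 = 31
255 - 0 = 255
255 - 0 = 255
Wildcard: 0.31.255.255


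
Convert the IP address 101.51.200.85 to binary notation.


101 = 01100101
51 = 00110011
200 = 11001000
85 = 01010101
Binary: 01100101.00110011.11001000.01010101


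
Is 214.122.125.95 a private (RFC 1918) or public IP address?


RFC 1918 private ranges:
  10.0.0.0/8 (10.0.0.0 - 10.255.255.255)
  172.16.0.0/12 (172.16.0.0 - 172.31.255.255)
  192.168.0.0/16 (192.168.0.0 - 192.168.255.255)
Public (not in any RFC 1918 range)


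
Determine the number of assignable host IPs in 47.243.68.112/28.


Host bits = 32 - 28 = 4
Total addresses = 2^4 = 16
Usable = total - 2 (network and broadcast)
Usable hosts: 14


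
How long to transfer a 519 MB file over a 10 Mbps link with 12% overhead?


Effective throughput = 10 * (1 - 12/100) = 8.8 Mbps
File size in Mb = 519 * 8 = 4152 Mb
Time = 4152 / 8.8
Time = 471.8182 seconds


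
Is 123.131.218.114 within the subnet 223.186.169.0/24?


Subnet network: 223.186.169.0
Test IP AND mask: 123.131.218.0
No, 123.131.218.114 is not in 223.186.169.0/24


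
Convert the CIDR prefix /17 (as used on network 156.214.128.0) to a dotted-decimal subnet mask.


/17 means 17 network bits, 15 host bits
Binary: 11111111111111111000000000000000
Mask: 255.255.128.0


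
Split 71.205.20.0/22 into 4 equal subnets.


New prefix = 22 + 2 = 24
Each subnet has 256 addresses
  71.205.20.0/24
  71.205.21.0/24
  71.205.22.0/24
  71.205.23.0/24
Subnets: 71.205.20.0/24, 71.205.21.0/24, 71.205.22.0/24, 71.205.23.0/24


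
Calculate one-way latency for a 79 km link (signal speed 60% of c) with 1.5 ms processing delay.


Speed = 0.6 * 3e5 km/s = 180000 km/s
Propagation delay = 79 / 180000 = 0.0004 s = 0.4389 ms
Processing delay = 1.5 ms
Total one-way latency = 1.9389 ms


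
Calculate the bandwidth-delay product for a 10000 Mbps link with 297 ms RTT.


BDP = bandwidth * RTT
= 10000 Mbps * 297 ms
= 10000 * 1e6 * 297 / 1000 bits
= 2970000000 bits
= 371250000 bytes
= 362548.8281 KB
BDP = 2970000000 bits (371250000 bytes)


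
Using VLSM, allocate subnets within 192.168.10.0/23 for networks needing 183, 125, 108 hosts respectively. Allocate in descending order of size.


183 hosts -> /24 (254 usable): 192.168.10.0/24
125 hosts -> /25 (126 usable): 192.168.11.0/25
108 hosts -> /25 (126 usable): 192.168.11.128/25
Allocation: 192.168.10.0/24 (183 hosts, 254 usable); 192.168.11.0/25 (125 hosts, 126 usable); 192.168.11.128/25 (108 hosts, 126 usable)


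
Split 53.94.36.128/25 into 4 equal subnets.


New prefix = 25 + 2 = 27
Each subnet has 32 addresses
  53.94.36.128/27
  53.94.36.160/27
  53.94.36.192/27
  53.94.36.224/27
Subnets: 53.94.36.128/27, 53.94.36.160/27, 53.94.36.192/27, 53.94.36.224/27


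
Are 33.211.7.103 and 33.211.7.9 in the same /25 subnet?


Mask: 255.255.255.128
33.211.7.103 AND mask = 33.211.7.0
33.211.7.9 AND mask = 33.211.7.0
Yes, same subnet (33.211.7.0)


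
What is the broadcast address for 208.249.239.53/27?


Network: 208.249.239.32/27
Host bits = 5
Set all host bits to 1:
Broadcast: 208.249.239.63


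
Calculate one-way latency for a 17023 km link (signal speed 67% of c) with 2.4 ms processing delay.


Speed = 0.67 * 3e5 km/s = 201000 km/s
Propagation delay = 17023 / 201000 = 0.0847 s = 84.6915 ms
Processing delay = 2.4 ms
Total one-way latency = 87.0915 ms


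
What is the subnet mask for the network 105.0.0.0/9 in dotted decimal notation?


/9 means 9 network bits, 23 host bits
Binary: 11111111100000000000000000000000
Mask: 255.128.0.0


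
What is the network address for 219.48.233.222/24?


IP:   11011011.00110000.11101001.11011110
Mask: 11111111.11111111.11111111.00000000
AND operation:
Net:  11011011.00110000.11101001.00000000
Network: 219.48.233.0/24


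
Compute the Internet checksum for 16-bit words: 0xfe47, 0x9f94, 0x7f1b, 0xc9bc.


Sum all words (with carry folding):
+ 0xfe47 = 0xfe47
+ 0x9f94 = 0x9ddc
+ 0x7f1b = 0x1cf8
+ 0xc9bc = 0xe6b4
One's complement: ~0xe6b4
Checksum = 0x194b


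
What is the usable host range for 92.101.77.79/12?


Network: 92.96.0.0
Broadcast: 92.111.255.255
First usable = network + 1
Last usable = broadcast - 1
Range: 92.96.0.1 to 92.111.255.254


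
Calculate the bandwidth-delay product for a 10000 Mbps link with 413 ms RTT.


BDP = bandwidth * RTT
= 10000 Mbps * 413 ms
= 10000 * 1e6 * 413 / 1000 bits
= 4130000000 bits
= 516250000 bytes
= 504150.3906 KB
BDP = 4130000000 bits (516250000 bytes)


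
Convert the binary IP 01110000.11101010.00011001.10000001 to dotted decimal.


01110000 = 112
11101010 = 234
00011001 = 25
10000001 = 129
IP: 112.234.25.129


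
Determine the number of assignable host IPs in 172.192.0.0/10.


Host bits = 32 - 10 = 22
Total addresses = 2^22 = 4194304
Usable = total - 2 (network and broadcast)
Usable hosts: 4194302


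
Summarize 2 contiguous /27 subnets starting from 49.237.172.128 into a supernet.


Original prefix: /27
Number of subnets: 2 = 2^1
New prefix = 27 - 1 = 26
Supernet: 49.237.172.128/26


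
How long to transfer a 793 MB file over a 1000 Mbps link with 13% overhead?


Effective throughput = 1000 * (1 - 13/100) = 870 Mbps
File size in Mb = 793 * 8 = 6344 Mb
Time = 6344 / 870
Time = 7.292 seconds


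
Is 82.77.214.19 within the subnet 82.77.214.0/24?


Subnet network: 82.77.214.0
Test IP AND mask: 82.77.214.0
Yes, 82.77.214.19 is in 82.77.214.0/24


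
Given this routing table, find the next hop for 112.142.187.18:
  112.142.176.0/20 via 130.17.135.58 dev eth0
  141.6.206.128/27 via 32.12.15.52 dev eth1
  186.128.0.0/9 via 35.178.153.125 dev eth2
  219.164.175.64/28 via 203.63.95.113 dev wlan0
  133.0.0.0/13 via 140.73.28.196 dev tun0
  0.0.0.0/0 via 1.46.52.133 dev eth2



Longest prefix match for 112.142.187.18:
  /20 112.142.176.0: MATCH
  /27 141.6.206.128: no
  /9 186.128.0.0: no
  /28 219.164.175.64: no
  /13 133.0.0.0: no
  /0 0.0.0.0: MATCH
Selected: next-hop 130.17.135.58 via eth0 (matched /20)


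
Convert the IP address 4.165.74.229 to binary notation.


4 = 00000100
165 = 10100101
74 = 01001010
229 = 11100101
Binary: 00000100.10100101.01001010.11100101


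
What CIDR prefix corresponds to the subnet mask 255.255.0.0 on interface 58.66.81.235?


Binary: 11111111.11111111.00000000.00000000
Count leading 1s
Prefix: /16


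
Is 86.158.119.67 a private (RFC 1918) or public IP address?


RFC 1918 private ranges:
  10.0.0.0/8 (10.0.0.0 - 10.255.255.255)
  172.16.0.0/12 (172.16.0.0 - 172.31.255.255)
  192.168.0.0/16 (192.168.0.0 - 192.168.255.255)
Public (not in any RFC 1918 range)


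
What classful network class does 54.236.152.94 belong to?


First octet: 54
Binary: 00110110
0xxxxxxx -> Class A (1-126)
Class A, default mask 255.0.0.0 (/8)


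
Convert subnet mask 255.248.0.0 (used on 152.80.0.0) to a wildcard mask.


Subnet mask: 255.248.0.0
Wildcard = 255.255.255.255 - subnet mask
255 - 255 = 0
255 - 248 = 7
255 - 0 = 255
255 - 0 = 255
Wildcard: 0.7.255.255


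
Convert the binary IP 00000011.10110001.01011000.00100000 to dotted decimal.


00000011 = 3
10110001 = 177
01011000 = 88
00100000 = 32
IP: 3.177.88.32


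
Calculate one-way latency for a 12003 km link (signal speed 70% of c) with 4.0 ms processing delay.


Speed = 0.7 * 3e5 km/s = 210000 km/s
Propagation delay = 12003 / 210000 = 0.0572 s = 57.1571 ms
Processing delay = 4.0 ms
Total one-way latency = 61.1571 ms


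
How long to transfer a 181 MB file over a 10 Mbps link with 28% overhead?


Effective throughput = 10 * (1 - 28/100) = 7.2 Mbps
File size in Mb = 181 * 8 = 1448 Mb
Time = 1448 / 7.2
Time = 201.1111 seconds


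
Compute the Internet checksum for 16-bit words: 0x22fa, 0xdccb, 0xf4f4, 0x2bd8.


Sum all words (with carry folding):
+ 0x22fa = 0x22fa
+ 0xdccb = 0xffc5
+ 0xf4f4 = 0xf4ba
+ 0x2bd8 = 0x2093
One's complement: ~0x2093
Checksum = 0xdf6c


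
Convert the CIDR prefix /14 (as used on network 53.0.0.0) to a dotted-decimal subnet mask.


/14 means 14 network bits, 18 host bits
Binary: 11111111111111000000000000000000
Mask: 255.252.0.0


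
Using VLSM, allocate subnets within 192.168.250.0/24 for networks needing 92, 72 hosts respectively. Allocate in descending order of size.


92 hosts -> /25 (126 usable): 192.168.250.0/25
72 hosts -> /25 (126 usable): 192.168.250.128/25
Allocation: 192.168.250.0/25 (92 hosts, 126 usable); 192.168.250.128/25 (72 hosts, 126 usable)


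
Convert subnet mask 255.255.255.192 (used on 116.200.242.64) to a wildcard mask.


Subnet mask: 255.255.255.192
Wildcard = 255.255.255.255 - subnet mask
255 - 255 = 0
255 - 255 = 0
255 - 255 = 0
255 - 192 = 63
Wildcard: 0.0.0.63


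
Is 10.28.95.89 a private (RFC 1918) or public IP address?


RFC 1918 private ranges:
  10.0.0.0/8 (10.0.0.0 - 10.255.255.255)
  172.16.0.0/12 (172.16.0.0 - 172.31.255.255)
  192.168.0.0/16 (192.168.0.0 - 192.168.255.255)
Private (in 10.0.0.0/8)


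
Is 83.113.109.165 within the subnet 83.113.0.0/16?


Subnet network: 83.113.0.0
Test IP AND mask: 83.113.0.0
Yes, 83.113.109.165 is in 83.113.0.0/16


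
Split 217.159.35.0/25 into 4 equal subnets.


New prefix = 25 + 2 = 27
Each subnet has 32 addresses
  217.159.35.0/27
  217.159.35.32/27
  217.159.35.64/27
  217.159.35.96/27
Subnets: 217.159.35.0/27, 217.159.35.32/27, 217.159.35.64/27, 217.159.35.96/27


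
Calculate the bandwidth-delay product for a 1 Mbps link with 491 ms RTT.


BDP = bandwidth * RTT
= 1 Mbps * 491 ms
= 1 * 1e6 * 491 / 1000 bits
= 491000 bits
= 61375 bytes
= 59.9365 KB
BDP = 491000 bits (61375 bytes)


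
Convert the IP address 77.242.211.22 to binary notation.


77 = 01001101
242 = 11110010
211 = 11010011
22 = 00010110
Binary: 01001101.11110010.11010011.00010110


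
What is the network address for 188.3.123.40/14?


IP:   10111100.00000011.01111011.00101000
Mask: 11111111.11111100.00000000.00000000
AND operation:
Net:  10111100.00000000.00000000.00000000
Network: 188.0.0.0/14
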